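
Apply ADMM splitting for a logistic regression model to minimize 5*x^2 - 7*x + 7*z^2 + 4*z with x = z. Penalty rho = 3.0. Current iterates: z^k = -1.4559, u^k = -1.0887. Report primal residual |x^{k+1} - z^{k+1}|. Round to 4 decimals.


ADMM iteration with rho = 3.0, z^k = -1.4559, u^k = -1.0887
Step 1: x-update.
Minimize 5*x^2 - 7*x + (3.0/2)*(x + 1.4559 - 1.0887)^2
FOC: (2*5 + 3.0)*x = 7 + 3.0*(-1.4559 + 1.0887)
x^{k+1} = 0.4537
Step 2: z-update.
Minimize 7*z^2 + 4*z + (3.0/2)*(0.4537 - z - 1.0887)^2
FOC: (2*7 + 3.0)*z = -4 + 3.0*(0.4537 - 1.0887)
z^{k+1} = -0.3473
Step 3: u-update.
u^{k+1} = -1.0887 + 0.4537 + 0.3473 = -0.2876
Step 4: Primal residual = |0.4537 + 0.3473| = 0.8011


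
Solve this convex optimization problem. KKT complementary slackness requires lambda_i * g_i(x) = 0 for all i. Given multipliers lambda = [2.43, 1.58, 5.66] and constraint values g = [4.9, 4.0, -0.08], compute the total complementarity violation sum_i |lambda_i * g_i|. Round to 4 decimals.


KKT complementary slackness check:
lambda_1 * g_1 = 2.43 * 4.9 = 11.907
lambda_2 * g_2 = 1.58 * 4.0 = 6.32
lambda_3 * g_3 = 5.66 * -0.08 = -0.4528
Total violation = 11.907 + 6.32 + 0.4528 = 18.6798


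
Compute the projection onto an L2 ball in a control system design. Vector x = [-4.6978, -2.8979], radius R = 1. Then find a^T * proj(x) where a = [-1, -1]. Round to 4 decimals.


Step 1: Compute ||x|| (intermediates to 6 decimals).
||x|| = sqrt((-4.6978)^2 + (-2.8979)^2) = 5.519706
Step 2: Project.
Since ||x|| > R, scale = R/||x|| = 1/5.519706 = 0.181169, proj(x) = scale * x
proj(x) = [-0.851096, -0.52501]
Step 3: Dot product.
a^T * proj(x) = -1*(-0.851096) - 1*(-0.52501) = 1.3761


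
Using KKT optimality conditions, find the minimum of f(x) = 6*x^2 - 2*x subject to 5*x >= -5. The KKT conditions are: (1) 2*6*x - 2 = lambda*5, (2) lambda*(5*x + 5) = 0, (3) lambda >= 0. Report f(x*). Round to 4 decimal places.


Step 1: Try lambda = 0 (constraint inactive).
Stationarity: 2*6*x - 2 = 0
x* = 2/(2*6) = 1/6 = 0.1667 (rounded; the exact value 1/6 is used below)
Check constraint: 5*0.1667 = 0.8335 >= -5 -- satisfied.
Step 2: Compute optimal value.
f(x*) = 6*(1/6)^2 - 2*(1/6) = -0.1667


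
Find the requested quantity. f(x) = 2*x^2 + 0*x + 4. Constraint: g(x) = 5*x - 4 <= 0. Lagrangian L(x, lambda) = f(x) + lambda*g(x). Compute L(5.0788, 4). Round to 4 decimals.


Step 1: Evaluate f(x).
f(5.0788) = 2*5.0788^2 + 0*5.0788 + 4 = 55.5884
Step 2: Evaluate g(x).
g(5.0788) = 5*5.0788 - 4 = 21.394
Step 3: Compute Lagrangian.
L = 55.5884 + 4*21.394 = 141.1644


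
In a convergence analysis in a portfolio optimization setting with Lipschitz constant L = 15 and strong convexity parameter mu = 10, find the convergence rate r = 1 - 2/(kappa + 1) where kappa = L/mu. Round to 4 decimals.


Step 1: Compute the condition number.
kappa = L/mu = 15/10 = 1.5
Step 2: Compute the convergence rate.
r = 1 - 2/(kappa + 1) = 1 - 2*mu/(L + mu) = (L - mu)/(L + mu) = 5/25 = 0.2


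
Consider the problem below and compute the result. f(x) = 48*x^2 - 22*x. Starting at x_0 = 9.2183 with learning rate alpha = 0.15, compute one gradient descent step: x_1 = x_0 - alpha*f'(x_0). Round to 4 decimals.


We compute the gradient at x_0 and apply the update.
f'(x) = 96*x - 22
f'(9.2183) = 96*9.2183 - 22 = 862.9568
x_1 = 9.2183 - 0.15*862.9568 = -120.2252


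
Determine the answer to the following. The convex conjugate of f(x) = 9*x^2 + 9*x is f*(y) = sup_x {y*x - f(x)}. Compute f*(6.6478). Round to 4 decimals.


f*(y) = sup_x {y*x - a*x^2 - b*x} = sup_x {(y-b)*x - a*x^2}
FOC: (y - b) - 2a*x = 0 => x* = (y - b)/(2a)
x* = (6.6478 - 9)/(2*9) = -0.1307
f*(6.6478) = (y-b)^2/(4a) = (6.6478 - 9)^2/(4*9)
= 5.5328/36 = 0.1537


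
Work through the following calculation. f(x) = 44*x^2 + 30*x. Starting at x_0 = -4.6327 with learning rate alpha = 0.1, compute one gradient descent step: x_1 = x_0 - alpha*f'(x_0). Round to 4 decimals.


We compute the gradient at x_0 and apply the update.
f'(x) = 88*x + 30
f'(-4.6327) = 88*-4.6327 + 30 = -377.6776
x_1 = -4.6327 - 0.1*-377.6776 = 33.1351


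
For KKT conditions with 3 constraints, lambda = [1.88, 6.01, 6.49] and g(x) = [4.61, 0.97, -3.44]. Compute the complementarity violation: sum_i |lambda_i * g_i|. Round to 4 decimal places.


KKT complementary slackness check:
lambda_1 * g_1 = 1.88 * 4.61 = 8.6668
lambda_2 * g_2 = 6.01 * 0.97 = 5.8297
lambda_3 * g_3 = 6.49 * -3.44 = -22.3256
Total violation = 8.6668 + 5.8297 + 22.3256 = 36.8221


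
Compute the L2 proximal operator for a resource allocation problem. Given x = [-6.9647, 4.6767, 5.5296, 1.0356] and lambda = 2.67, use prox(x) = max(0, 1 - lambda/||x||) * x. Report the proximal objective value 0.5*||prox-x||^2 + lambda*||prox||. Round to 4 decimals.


Step 1: Compute ||x||.
||x|| = 10.1009
Step 2: Compute scaling factor.
scale = max(0, 1 - 2.67/10.1009) = 0.7357
Step 3: prox(x) = [-5.1237, 3.4405, 4.0679, 0.7619]
||prox(x)|| = 7.4309
Step 4: Proximal objective.
0.5*||prox-x||^2 = 3.5645
lambda*||prox|| = 19.8405
Total = 23.4049


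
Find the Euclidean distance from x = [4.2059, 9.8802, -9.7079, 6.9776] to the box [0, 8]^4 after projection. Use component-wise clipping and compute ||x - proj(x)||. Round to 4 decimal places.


Project each component onto [0, 8].
clip(4.2059) = 4.2059, clip(9.8802) = 8.0, clip(-9.7079) = 0.0, clip(6.9776) = 6.9776
Projection = [4.2059, 8.0, 0.0, 6.9776]
Squared diffs: [0.0, 3.5352, 94.2433, 0.0]
Distance = sqrt(97.7785) = 9.8883


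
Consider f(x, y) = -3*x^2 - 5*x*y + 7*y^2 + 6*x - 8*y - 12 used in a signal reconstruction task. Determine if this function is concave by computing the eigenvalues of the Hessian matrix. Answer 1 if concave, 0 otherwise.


The Hessian of f(x,y) = -3*x^2 - 5*x*y + 7*y^2 + 6*x - 8*y - 12 is:
H = [[-6, -5], [-5, 14]]
Trace = -6 + 14 = 8
Determinant = -6*14 - (-5)^2 = -109
Discriminant = (8)^2 - 4*-109 = 500.0
Eigenvalues: lambda_1 = -7.1803, lambda_2 = 15.1803
The function is not concave.

0


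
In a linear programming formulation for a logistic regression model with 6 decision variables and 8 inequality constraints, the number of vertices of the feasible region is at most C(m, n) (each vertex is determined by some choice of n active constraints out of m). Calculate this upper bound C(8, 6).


Each vertex corresponds to some choice of n active constraints out of m, so the number of vertices is at most C(m, n) = m! / (n!(m-n)!).
m = 8, n = 6
Numerator: 8 * 7 * 6 * 5 * 4 * 3
Denominator: 6! = 720
C(8, 6) = 28


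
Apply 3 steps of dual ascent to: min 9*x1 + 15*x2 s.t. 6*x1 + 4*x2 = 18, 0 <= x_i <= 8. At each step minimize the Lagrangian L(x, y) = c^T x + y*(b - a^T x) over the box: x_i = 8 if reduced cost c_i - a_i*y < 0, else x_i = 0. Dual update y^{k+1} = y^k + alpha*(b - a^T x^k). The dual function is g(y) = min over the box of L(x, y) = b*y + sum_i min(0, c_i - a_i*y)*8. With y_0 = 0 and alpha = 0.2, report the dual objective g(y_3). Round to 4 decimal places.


Dual ascent for LP: min 9*x1 + 15*x2, 6*x1 + 4*x2 = 18, 0 <= x_i <= 8
Step 1: y^k = 0.0, reduced costs: (9.0, 15.0)
  x^k = (0.0, 0.0), subgradient = b - a^T x = 18.0
  y^{k+1} = 0.0 + 0.2*18.0 = 3.6
Step 2: y^k = 3.6, reduced costs: (-12.6, 0.6)
  x^k = (8.0, 0.0), subgradient = b - a^T x = -30.0
  y^{k+1} = 3.6 + 0.2*-30.0 = -2.4
Step 3: y^k = -2.4, reduced costs: (23.4, 24.6)
  x^k = (0.0, 0.0), subgradient = b - a^T x = 18.0
  y^{k+1} = -2.4 + 0.2*18.0 = 1.2
Dual objective at y_3 = 1.2: reduced costs (1.8, 10.2), box minimizer x = (0.0, 0.0)
g(y_3) = b*y + (c1 - a1*y)*x1 + (c2 - a2*y)*x2 = 18*1.2 + 1.8*0.0 + 10.2*0.0 = 21.6 + 0.0 + 0.0 = 21.6


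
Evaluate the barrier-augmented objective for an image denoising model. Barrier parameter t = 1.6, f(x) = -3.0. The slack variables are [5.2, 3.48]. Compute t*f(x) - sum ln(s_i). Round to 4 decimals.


Step 1: Compute log-barrier.
ln values: [1.6487, 1.247]
phi = -(1.6487 + 1.247) = -2.8957
Step 2: Compute augmented objective.
t*f(x) = 1.6*-3.0 = -4.8
Total = -4.8 - 2.8957 = -7.6957


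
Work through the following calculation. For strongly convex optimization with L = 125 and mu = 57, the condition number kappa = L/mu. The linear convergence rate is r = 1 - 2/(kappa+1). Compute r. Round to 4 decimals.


Step 1: Compute the condition number.
kappa = L/mu = 125/57 = 2.193
Step 2: Compute the convergence rate.
r = 1 - 2/(kappa + 1) = 1 - 2*mu/(L + mu) = (L - mu)/(L + mu) = 68/182 = 0.3736


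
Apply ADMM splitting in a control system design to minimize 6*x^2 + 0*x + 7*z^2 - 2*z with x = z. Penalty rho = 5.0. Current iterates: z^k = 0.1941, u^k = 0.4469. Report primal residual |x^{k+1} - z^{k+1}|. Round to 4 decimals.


ADMM iteration with rho = 5.0, z^k = 0.1941, u^k = 0.4469
Step 1: x-update.
Minimize 6*x^2 + 0*x + (5.0/2)*(x - 0.1941 + 0.4469)^2
FOC: (2*6 + 5.0)*x = 0 + 5.0*(0.1941 - 0.4469)
x^{k+1} = -0.0744
Step 2: z-update.
Minimize 7*z^2 - 2*z + (5.0/2)*(-0.0744 - z + 0.4469)^2
FOC: (2*7 + 5.0)*z = 2 + 5.0*(-0.0744 + 0.4469)
z^{k+1} = 0.2033
Step 3: u-update.
u^{k+1} = 0.4469 - 0.0744 - 0.2033 = 0.1692
Step 4: Primal residual = |-0.0744 - 0.2033| = 0.2777


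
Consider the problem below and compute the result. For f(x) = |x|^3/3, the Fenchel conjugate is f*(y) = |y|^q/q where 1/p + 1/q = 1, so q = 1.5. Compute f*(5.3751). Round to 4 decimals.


The conjugate exponent q satisfies 1/p + 1/q = 1.
p = 3, so q = 3/(3 - 1) = 1.5
|y|^q = 5.3751^1.5 = 12.4618
f*(5.3751) = 12.4618 / 1.5 = 8.3078


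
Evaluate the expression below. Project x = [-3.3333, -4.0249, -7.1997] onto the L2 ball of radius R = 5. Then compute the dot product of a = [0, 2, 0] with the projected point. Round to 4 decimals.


Step 1: Compute ||x|| (intermediates to 6 decimals).
||x|| = sqrt((-3.3333)^2 + (-4.0249)^2 + (-7.1997)^2) = 8.896426
Step 2: Project.
Since ||x|| > R, scale = R/||x|| = 5/8.896426 = 0.562023, proj(x) = scale * x
proj(x) = [-1.873391, -2.262086, -4.046397]
Step 3: Dot product.
a^T * proj(x) = 0*(-1.873391) + 2*(-2.262086) + 0*(-4.046397) = -4.5242


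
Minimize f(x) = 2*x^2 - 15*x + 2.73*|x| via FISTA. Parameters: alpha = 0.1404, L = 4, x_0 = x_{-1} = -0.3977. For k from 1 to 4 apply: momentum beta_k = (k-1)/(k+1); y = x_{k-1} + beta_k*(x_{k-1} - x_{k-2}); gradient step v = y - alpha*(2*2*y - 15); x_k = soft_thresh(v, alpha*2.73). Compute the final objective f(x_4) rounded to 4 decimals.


FISTA on f(x) = 2*x^2 - 15*x + 2.73*|x|
L = 4, alpha = 0.1404
Iteration 1: beta = 0.0, y = -0.3977 + 0.0*(-0.3977 + 0.3977) = -0.3977
  grad(y) = -16.5908, v = y - alpha*grad = 1.9316
  prox(v) = soft_thresh(1.9316, 0.3833) = 1.5484
Iteration 2: beta = 0.3333, y = 1.5484 + 0.3333*(1.5484 + 0.3977) = 2.197
  grad(y) = -6.2118, v = y - alpha*grad = 3.0692
  prox(v) = soft_thresh(3.0692, 0.3833) = 2.6859
Iteration 3: beta = 0.5, y = 2.6859 + 0.5*(2.6859 - 1.5484) = 3.2547
  grad(y) = -1.9814, v = y - alpha*grad = 3.5328
  prox(v) = soft_thresh(3.5328, 0.3833) = 3.1496
Iteration 4: beta = 0.6, y = 3.1496 + 0.6*(3.1496 - 2.6859) = 3.4277
  grad(y) = -1.289, v = y - alpha*grad = 3.6087
  prox(v) = soft_thresh(3.6087, 0.3833) = 3.2254
f(x_4) = 2*3.2254^2 - 15*3.2254 + 2.73*|3.2254| = -18.7692


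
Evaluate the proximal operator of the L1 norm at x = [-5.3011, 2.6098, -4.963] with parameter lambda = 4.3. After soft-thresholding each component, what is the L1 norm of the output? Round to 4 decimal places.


Soft-thresholding with lambda = 4.3:
prox(-5.3011) = sign(-5.3011)*max(|-5.3011| - 4.3, 0) = -1.0011
prox(2.6098) = sign(2.6098)*max(|2.6098| - 4.3, 0) = 0.0
prox(-4.963) = sign(-4.963)*max(|-4.963| - 4.3, 0) = -0.663
prox(x) = [-1.0011, 0.0, -0.663]
||prox(x)||_1 = 1.0011 + 0.0 + 0.663 = 1.6641


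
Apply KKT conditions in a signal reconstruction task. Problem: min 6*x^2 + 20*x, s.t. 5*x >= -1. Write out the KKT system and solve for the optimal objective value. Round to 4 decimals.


Step 1: Try lambda = 0 (constraint inactive).
x_unc = -20/(2*6) = -1.6667
Check: 5*-1.6667 = -8.3335 < -1 -- violated!
Step 2: Constraint must be active: 5*x = -1
x* = -1/5 = -0.2
lambda = (2*6*(-0.2) + 20)/5 = 3.52
Step 3: Compute optimal value.
f(x*) = 6*(-0.2)^2 + 20*(-0.2) = -3.76


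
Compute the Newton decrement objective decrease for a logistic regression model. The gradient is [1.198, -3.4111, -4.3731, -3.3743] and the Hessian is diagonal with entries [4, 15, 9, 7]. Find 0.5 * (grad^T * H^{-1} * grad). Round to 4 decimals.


Step 1: H is diagonal, so H^(-1) * g = [0.2995, -0.2274, -0.4859, -0.482].
Step 2: g^T H^(-1) g = sum_i g_i^2 / H_ii
  = (1.198)^2/4 + (-3.4111)^2/15 + (-4.3731)^2/9 + (-3.3743)^2/7
  = 0.3588 + 0.7757 + 2.1249 + 1.6266 = 4.886
Step 3: Objective decrease = 0.5 * g^T H^(-1) g = 2.443


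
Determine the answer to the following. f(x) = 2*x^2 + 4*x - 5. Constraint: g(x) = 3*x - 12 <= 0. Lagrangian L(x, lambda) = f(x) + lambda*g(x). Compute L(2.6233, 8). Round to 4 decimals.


Step 1: Evaluate f(x).
f(2.6233) = 2*2.6233^2 + 4*2.6233 - 5 = 19.2566
Step 2: Evaluate g(x).
g(2.6233) = 3*2.6233 - 12 = -4.1301
Step 3: Compute Lagrangian.
L = 19.2566 + 8*-4.1301 = -13.7842


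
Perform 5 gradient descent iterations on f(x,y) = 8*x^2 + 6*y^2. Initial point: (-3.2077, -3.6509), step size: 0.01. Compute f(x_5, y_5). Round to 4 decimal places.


Gradient descent on f(x,y) = 8*x^2 + 6*y^2.
Starting point: (-3.2077, -3.6509), alpha = 0.01
Step 1: grad_x = 2*8*-3.2077 = -51.3232, grad_y = 2*6*-3.6509 = -43.8108
  x_1 = -3.2077 - 0.01*-51.3232 = -2.6945
  y_1 = -3.6509 - 0.01*-43.8108 = -3.2128
Step 2: grad_x = 2*8*-2.6945 = -43.1115, grad_y = 2*6*-3.2128 = -38.5535
  x_2 = -2.6945 - 0.01*-43.1115 = -2.2634
  y_2 = -3.2128 - 0.01*-38.5535 = -2.8273
Step 3: grad_x = 2*8*-2.2634 = -36.2136, grad_y = 2*6*-2.8273 = -33.9271
  x_3 = -2.2634 - 0.01*-36.2136 = -1.9012
  y_3 = -2.8273 - 0.01*-33.9271 = -2.488
Step 4: grad_x = 2*8*-1.9012 = -30.4195, grad_y = 2*6*-2.488 = -29.8558
  x_4 = -1.9012 - 0.01*-30.4195 = -1.597
  y_4 = -2.488 - 0.01*-29.8558 = -2.1894
Step 5: grad_x = 2*8*-1.597 = -25.5524, grad_y = 2*6*-2.1894 = -26.2731
  x_5 = -1.597 - 0.01*-25.5524 = -1.3415
  y_5 = -2.1894 - 0.01*-26.2731 = -1.9267
f(-1.3415, -1.9267) = 8*(-1.3415)^2 + 6*(-1.9267)^2 = 36.6699


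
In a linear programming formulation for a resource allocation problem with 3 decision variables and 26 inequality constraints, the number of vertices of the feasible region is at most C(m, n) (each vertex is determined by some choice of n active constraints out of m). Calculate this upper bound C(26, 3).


Each vertex corresponds to some choice of n active constraints out of m, so the number of vertices is at most C(m, n) = m! / (n!(m-n)!).
m = 26, n = 3
Numerator: 26 * 25 * 24
Denominator: 3! = 6
C(26, 3) = 2600


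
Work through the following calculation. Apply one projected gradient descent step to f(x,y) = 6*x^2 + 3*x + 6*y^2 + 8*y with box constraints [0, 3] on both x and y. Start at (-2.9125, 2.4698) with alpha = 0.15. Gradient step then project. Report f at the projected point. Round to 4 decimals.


Step 1: Compute gradient at (-2.9125, 2.4698).
grad_x = 2*6*-2.9125 + 3 = -31.95
grad_y = 2*6*2.4698 + 8 = 37.6376
Step 2: Gradient step.
x_raw = -2.9125 - 0.15*-31.95 = 1.88
y_raw = 2.4698 - 0.15*37.6376 = -3.1758
Step 3: Project onto [0, 3].
x_proj = clip(1.88) = 1.88
y_proj = clip(-3.1758) = 0.0
Step 4: Evaluate f.
f(1.88, 0.0) = 26.8464


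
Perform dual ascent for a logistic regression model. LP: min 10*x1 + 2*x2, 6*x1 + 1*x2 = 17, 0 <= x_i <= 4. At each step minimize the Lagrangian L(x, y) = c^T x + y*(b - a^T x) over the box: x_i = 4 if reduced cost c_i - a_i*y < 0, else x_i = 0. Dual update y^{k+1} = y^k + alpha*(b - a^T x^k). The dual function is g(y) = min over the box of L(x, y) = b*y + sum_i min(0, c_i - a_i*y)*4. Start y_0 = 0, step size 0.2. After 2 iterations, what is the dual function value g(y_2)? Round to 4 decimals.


Dual ascent for LP: min 10*x1 + 2*x2, 6*x1 + 1*x2 = 17, 0 <= x_i <= 4
Step 1: y^k = 0.0, reduced costs: (10.0, 2.0)
  x^k = (0.0, 0.0), subgradient = b - a^T x = 17.0
  y^{k+1} = 0.0 + 0.2*17.0 = 3.4
Step 2: y^k = 3.4, reduced costs: (-10.4, -1.4)
  x^k = (4.0, 4.0), subgradient = b - a^T x = -11.0
  y^{k+1} = 3.4 + 0.2*-11.0 = 1.2
Dual objective at y_2 = 1.2: reduced costs (2.8, 0.8), box minimizer x = (0.0, 0.0)
g(y_2) = b*y + (c1 - a1*y)*x1 + (c2 - a2*y)*x2 = 17*1.2 + 2.8*0.0 + 0.8*0.0 = 20.4 + 0.0 + 0.0 = 20.4


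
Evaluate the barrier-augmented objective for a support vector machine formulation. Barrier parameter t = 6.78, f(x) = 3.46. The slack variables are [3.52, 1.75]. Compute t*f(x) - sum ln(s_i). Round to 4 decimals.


Step 1: Compute log-barrier.
ln values: [1.2585, 0.5596]
phi = -(1.2585 + 0.5596) = -1.8181
Step 2: Compute augmented objective.
t*f(x) = 6.78*3.46 = 23.4588
Total = 23.4588 - 1.8181 = 21.6407


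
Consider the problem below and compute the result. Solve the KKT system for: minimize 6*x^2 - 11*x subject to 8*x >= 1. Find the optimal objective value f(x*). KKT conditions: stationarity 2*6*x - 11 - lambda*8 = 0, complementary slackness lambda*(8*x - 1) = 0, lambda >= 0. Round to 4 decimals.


Step 1: Try lambda = 0 (constraint inactive).
Stationarity: 2*6*x - 11 = 0
x* = 11/(2*6) = 11/12 = 0.9167 (rounded; the exact value 11/12 is used below)
Check constraint: 8*0.9167 = 7.3336 >= 1 -- satisfied.
Step 2: Compute optimal value.
f(x*) = 6*(11/12)^2 - 11*(11/12) = -5.0417


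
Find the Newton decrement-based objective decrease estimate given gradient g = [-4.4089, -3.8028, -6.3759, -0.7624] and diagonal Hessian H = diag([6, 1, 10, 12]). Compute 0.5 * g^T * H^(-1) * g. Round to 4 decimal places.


Step 1: H is diagonal, so H^(-1) * g = [-0.7348, -3.8028, -0.6376, -0.0635].
Step 2: g^T H^(-1) g = sum_i g_i^2 / H_ii
  = (-4.4089)^2/6 + (-3.8028)^2/1 + (-6.3759)^2/10 + (-0.7624)^2/12
  = 3.2397 + 14.4613 + 4.0652 + 0.0484 = 21.8147
Step 3: Objective decrease = 0.5 * g^T H^(-1) g = 10.9073


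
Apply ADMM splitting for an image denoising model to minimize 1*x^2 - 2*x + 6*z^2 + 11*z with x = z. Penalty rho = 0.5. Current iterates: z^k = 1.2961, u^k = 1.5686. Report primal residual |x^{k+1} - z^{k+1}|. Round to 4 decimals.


ADMM iteration with rho = 0.5, z^k = 1.2961, u^k = 1.5686
Step 1: x-update.
Minimize 1*x^2 - 2*x + (0.5/2)*(x - 1.2961 + 1.5686)^2
FOC: (2*1 + 0.5)*x = 2 + 0.5*(1.2961 - 1.5686)
x^{k+1} = 0.7455
Step 2: z-update.
Minimize 6*z^2 + 11*z + (0.5/2)*(0.7455 - z + 1.5686)^2
FOC: (2*6 + 0.5)*z = -11 + 0.5*(0.7455 + 1.5686)
z^{k+1} = -0.7874
Step 3: u-update.
u^{k+1} = 1.5686 + 0.7455 + 0.7874 = 3.1015
Step 4: Primal residual = |0.7455 + 0.7874| = 1.5329


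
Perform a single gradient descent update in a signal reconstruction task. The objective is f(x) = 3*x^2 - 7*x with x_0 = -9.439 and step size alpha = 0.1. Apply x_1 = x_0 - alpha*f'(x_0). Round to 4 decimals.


We compute the gradient at x_0 and apply the update.
f'(x) = 6*x - 7
f'(-9.439) = 6*-9.439 - 7 = -63.634
x_1 = -9.439 - 0.1*-63.634 = -3.0756


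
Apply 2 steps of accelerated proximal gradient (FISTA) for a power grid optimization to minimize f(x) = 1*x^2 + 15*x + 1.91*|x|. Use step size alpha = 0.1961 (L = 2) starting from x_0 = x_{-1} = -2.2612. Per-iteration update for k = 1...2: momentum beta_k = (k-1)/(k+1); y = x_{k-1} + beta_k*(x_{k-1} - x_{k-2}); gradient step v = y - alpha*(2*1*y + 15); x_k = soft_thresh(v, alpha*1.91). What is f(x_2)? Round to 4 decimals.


FISTA on f(x) = 1*x^2 + 15*x + 1.91*|x|
L = 2, alpha = 0.1961
Iteration 1: beta = 0.0, y = -2.2612 + 0.0*(-2.2612 + 2.2612) = -2.2612
  grad(y) = 10.4776, v = y - alpha*grad = -4.3159
  prox(v) = soft_thresh(-4.3159, 0.3746) = -3.9413
Iteration 2: beta = 0.3333, y = -3.9413 + 0.3333*(-3.9413 + 2.2612) = -4.5013
  grad(y) = 5.9973, v = y - alpha*grad = -5.6774
  prox(v) = soft_thresh(-5.6774, 0.3746) = -5.3029
f(x_2) = 1*(-5.3029)^2 + 15*(-5.3029) + 1.91*|-5.3029| = -41.2941


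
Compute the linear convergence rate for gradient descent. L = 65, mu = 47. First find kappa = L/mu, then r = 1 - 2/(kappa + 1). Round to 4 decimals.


Step 1: Compute the condition number.
kappa = L/mu = 65/47 = 1.383
Step 2: Compute the convergence rate.
r = 1 - 2/(kappa + 1) = 1 - 2*mu/(L + mu) = (L - mu)/(L + mu) = 18/112 = 0.1607


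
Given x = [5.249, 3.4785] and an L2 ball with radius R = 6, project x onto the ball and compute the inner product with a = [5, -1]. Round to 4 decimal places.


Step 1: Compute ||x|| (intermediates to 6 decimals).
||x|| = sqrt(5.249^2 + 3.4785^2) = 6.29698
Step 2: Project.
Since ||x|| > R, scale = R/||x|| = 6/6.29698 = 0.952838, proj(x) = scale * x
proj(x) = [5.001447, 3.314447]
Step 3: Dot product.
a^T * proj(x) = 5*5.001447 - 1*3.314447 = 21.6928


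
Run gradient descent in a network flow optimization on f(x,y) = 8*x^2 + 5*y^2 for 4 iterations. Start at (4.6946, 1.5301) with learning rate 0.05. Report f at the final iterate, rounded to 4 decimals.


Gradient descent on f(x,y) = 8*x^2 + 5*y^2.
Starting point: (4.6946, 1.5301), alpha = 0.05
Step 1: grad_x = 2*8*4.6946 = 75.1136, grad_y = 2*5*1.5301 = 15.301
  x_1 = 4.6946 - 0.05*75.1136 = 0.9389
  y_1 = 1.5301 - 0.05*15.301 = 0.7651
Step 2: grad_x = 2*8*0.9389 = 15.0227, grad_y = 2*5*0.7651 = 7.6505
  x_2 = 0.9389 - 0.05*15.0227 = 0.1878
  y_2 = 0.7651 - 0.05*7.6505 = 0.3825
Step 3: grad_x = 2*8*0.1878 = 3.0045, grad_y = 2*5*0.3825 = 3.8253
  x_3 = 0.1878 - 0.05*3.0045 = 0.0376
  y_3 = 0.3825 - 0.05*3.8253 = 0.1913
Step 4: grad_x = 2*8*0.0376 = 0.6009, grad_y = 2*5*0.1913 = 1.9126
  x_4 = 0.0376 - 0.05*0.6009 = 0.0075
  y_4 = 0.1913 - 0.05*1.9126 = 0.0956
f(0.0075, 0.0956) = 8*0.0075^2 + 5*0.0956^2 = 0.0462


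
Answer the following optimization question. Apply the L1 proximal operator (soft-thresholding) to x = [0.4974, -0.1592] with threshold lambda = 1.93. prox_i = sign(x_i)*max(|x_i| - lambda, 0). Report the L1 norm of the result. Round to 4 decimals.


Soft-thresholding with lambda = 1.93:
prox(0.4974) = sign(0.4974)*max(|0.4974| - 1.93, 0) = 0.0
prox(-0.1592) = sign(-0.1592)*max(|-0.1592| - 1.93, 0) = 0.0
prox(x) = [0.0, 0.0]
||prox(x)||_1 = 0.0 + 0.0 = 0.0


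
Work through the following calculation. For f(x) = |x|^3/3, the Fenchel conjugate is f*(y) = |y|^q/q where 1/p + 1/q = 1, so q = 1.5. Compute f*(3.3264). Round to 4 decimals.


The conjugate exponent q satisfies 1/p + 1/q = 1.
p = 3, so q = 3/(3 - 1) = 1.5
|y|^q = 3.3264^1.5 = 6.0668
f*(3.3264) = 6.0668 / 1.5 = 4.0446


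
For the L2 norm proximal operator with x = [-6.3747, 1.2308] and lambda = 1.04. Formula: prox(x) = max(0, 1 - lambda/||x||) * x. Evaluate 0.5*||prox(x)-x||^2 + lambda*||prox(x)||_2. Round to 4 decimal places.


Step 1: Compute ||x||.
||x|| = 6.4924
Step 2: Compute scaling factor.
scale = max(0, 1 - 1.04/6.4924) = 0.8398
Step 3: prox(x) = [-5.3536, 1.0336]
||prox(x)|| = 5.4524
Step 4: Proximal objective.
0.5*||prox-x||^2 = 0.5408
lambda*||prox|| = 5.6705
Total = 6.2113


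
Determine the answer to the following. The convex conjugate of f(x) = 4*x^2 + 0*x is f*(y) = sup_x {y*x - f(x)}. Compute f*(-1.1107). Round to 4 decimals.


f*(y) = sup_x {y*x - a*x^2 - b*x} = sup_x {(y-b)*x - a*x^2}
FOC: (y - b) - 2a*x = 0 => x* = (y - b)/(2a)
x* = (-1.1107 - 0)/(2*4) = -0.1388
f*(-1.1107) = (y-b)^2/(4a) = (-1.1107 - 0)^2/(4*4)
= 1.2337/16 = 0.0771


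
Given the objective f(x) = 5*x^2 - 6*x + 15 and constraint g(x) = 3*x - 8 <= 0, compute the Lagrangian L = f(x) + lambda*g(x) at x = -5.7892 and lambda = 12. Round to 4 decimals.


Step 1: Evaluate f(x).
f(-5.7892) = 5*(-5.7892)^2 - 6*(-5.7892) + 15 = 217.3094
Step 2: Evaluate g(x).
g(-5.7892) = 3*-5.7892 - 8 = -25.3676
Step 3: Compute Lagrangian.
L = 217.3094 + 12*-25.3676 = -87.1018


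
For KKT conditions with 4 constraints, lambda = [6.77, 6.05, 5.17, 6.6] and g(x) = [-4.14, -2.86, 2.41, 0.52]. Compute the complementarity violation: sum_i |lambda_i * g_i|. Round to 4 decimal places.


KKT complementary slackness check:
lambda_1 * g_1 = 6.77 * -4.14 = -28.0278
lambda_2 * g_2 = 6.05 * -2.86 = -17.303
lambda_3 * g_3 = 5.17 * 2.41 = 12.4597
lambda_4 * g_4 = 6.6 * 0.52 = 3.432
Total violation = 28.0278 + 17.303 + 12.4597 + 3.432 = 61.2225


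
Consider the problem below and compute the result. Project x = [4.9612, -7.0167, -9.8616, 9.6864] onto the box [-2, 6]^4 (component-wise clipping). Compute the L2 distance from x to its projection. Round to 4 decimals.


Project each component onto [-2, 6].
clip(4.9612) = 4.9612, clip(-7.0167) = -2.0, clip(-9.8616) = -2.0, clip(9.6864) = 6.0
Projection = [4.9612, -2.0, -2.0, 6.0]
Squared diffs: [0.0, 25.1673, 61.8048, 13.5895]
Distance = sqrt(100.5616) = 10.028


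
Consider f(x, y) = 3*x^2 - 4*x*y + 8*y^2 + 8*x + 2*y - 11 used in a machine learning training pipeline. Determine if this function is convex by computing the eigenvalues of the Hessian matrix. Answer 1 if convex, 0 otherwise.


The Hessian of f(x,y) = 3*x^2 - 4*x*y + 8*y^2 + 8*x + 2*y - 11 is:
H = [[6, -4], [-4, 16]]
Trace = 6 + 16 = 22
Determinant = 6*16 - (-4)^2 = 80
Discriminant = (22)^2 - 4*80 = 164.0
Eigenvalues: lambda_1 = 4.5969, lambda_2 = 17.4031
The function is convex.

1


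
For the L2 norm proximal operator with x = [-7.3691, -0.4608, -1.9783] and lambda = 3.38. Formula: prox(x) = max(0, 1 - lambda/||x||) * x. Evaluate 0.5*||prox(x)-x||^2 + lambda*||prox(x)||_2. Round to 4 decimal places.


Step 1: Compute ||x||.
||x|| = 7.6439
Step 2: Compute scaling factor.
scale = max(0, 1 - 3.38/7.6439) = 0.5578
Step 3: prox(x) = [-4.1106, -0.257, -1.1035]
||prox(x)|| = 4.2639
Step 4: Proximal objective.
0.5*||prox-x||^2 = 5.7122
lambda*||prox|| = 14.412
Total = 20.1243


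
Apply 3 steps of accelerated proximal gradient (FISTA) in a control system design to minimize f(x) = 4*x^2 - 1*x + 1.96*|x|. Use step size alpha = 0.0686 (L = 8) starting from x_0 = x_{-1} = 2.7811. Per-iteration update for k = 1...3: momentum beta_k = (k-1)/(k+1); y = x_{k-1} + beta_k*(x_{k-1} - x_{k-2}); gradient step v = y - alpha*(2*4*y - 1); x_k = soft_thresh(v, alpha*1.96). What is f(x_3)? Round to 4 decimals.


FISTA on f(x) = 4*x^2 - 1*x + 1.96*|x|
L = 8, alpha = 0.0686
Iteration 1: beta = 0.0, y = 2.7811 + 0.0*(2.7811 - 2.7811) = 2.7811
  grad(y) = 21.2488, v = y - alpha*grad = 1.3234
  prox(v) = soft_thresh(1.3234, 0.1345) = 1.189
Iteration 2: beta = 0.3333, y = 1.189 + 0.3333*(1.189 - 2.7811) = 0.6583
  grad(y) = 4.2661, v = y - alpha*grad = 0.3656
  prox(v) = soft_thresh(0.3656, 0.1345) = 0.2312
Iteration 3: beta = 0.5, y = 0.2312 + 0.5*(0.2312 - 1.189) = -0.2478
  grad(y) = -2.982, v = y - alpha*grad = -0.0432
  prox(v) = soft_thresh(-0.0432, 0.1345) = 0.0
f(x_3) = 4*0.0^2 - 1*0.0 + 1.96*|0.0| = 0.0


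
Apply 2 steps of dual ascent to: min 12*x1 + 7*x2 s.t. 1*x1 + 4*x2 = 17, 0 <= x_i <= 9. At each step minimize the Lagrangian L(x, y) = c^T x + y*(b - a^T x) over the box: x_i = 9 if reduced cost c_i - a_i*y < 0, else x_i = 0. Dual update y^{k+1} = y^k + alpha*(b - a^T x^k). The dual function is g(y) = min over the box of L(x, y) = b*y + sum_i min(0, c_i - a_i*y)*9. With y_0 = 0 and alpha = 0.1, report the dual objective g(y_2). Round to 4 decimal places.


Dual ascent for LP: min 12*x1 + 7*x2, 1*x1 + 4*x2 = 17, 0 <= x_i <= 9
Step 1: y^k = 0.0, reduced costs: (12.0, 7.0)
  x^k = (0.0, 0.0), subgradient = b - a^T x = 17.0
  y^{k+1} = 0.0 + 0.1*17.0 = 1.7
Step 2: y^k = 1.7, reduced costs: (10.3, 0.2)
  x^k = (0.0, 0.0), subgradient = b - a^T x = 17.0
  y^{k+1} = 1.7 + 0.1*17.0 = 3.4
Dual objective at y_2 = 3.4: reduced costs (8.6, -6.6), box minimizer x = (0.0, 9.0)
g(y_2) = b*y + (c1 - a1*y)*x1 + (c2 - a2*y)*x2 = 17*3.4 + 8.6*0.0 + (-6.6)*9.0 = 57.8 + 0.0 - 59.4 = -1.6


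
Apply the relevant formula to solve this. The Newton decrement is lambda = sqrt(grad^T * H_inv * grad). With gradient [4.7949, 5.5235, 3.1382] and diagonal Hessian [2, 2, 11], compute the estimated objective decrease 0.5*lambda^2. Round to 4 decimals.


Step 1: H is diagonal, so H^(-1) * g = [2.3975, 2.7618, 0.2853].
Step 2: g^T H^(-1) g = sum_i g_i^2 / H_ii
  = (4.7949)^2/2 + (5.5235)^2/2 + (3.1382)^2/11
  = 11.4955 + 15.2545 + 0.8953 = 27.6454
Step 3: Objective decrease = 0.5 * g^T H^(-1) g = 13.8227


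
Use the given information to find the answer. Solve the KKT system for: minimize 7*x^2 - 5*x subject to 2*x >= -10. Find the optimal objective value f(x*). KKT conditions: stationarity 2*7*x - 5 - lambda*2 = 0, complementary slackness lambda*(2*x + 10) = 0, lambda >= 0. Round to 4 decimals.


Step 1: Try lambda = 0 (constraint inactive).
Stationarity: 2*7*x - 5 = 0
x* = 5/(2*7) = 5/14 = 0.3571 (rounded; the exact value 5/14 is used below)
Check constraint: 2*0.3571 = 0.7142 >= -10 -- satisfied.
Step 2: Compute optimal value.
f(x*) = 7*(5/14)^2 - 5*(5/14) = -0.8929


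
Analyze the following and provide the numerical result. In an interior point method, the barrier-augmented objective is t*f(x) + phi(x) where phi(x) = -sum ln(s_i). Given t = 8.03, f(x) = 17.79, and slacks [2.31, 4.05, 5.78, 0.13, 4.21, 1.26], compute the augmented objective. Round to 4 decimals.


Step 1: Compute log-barrier.
ln values: [0.8372, 1.3987, 1.7544, -2.0402, 1.4375, 0.2311]
phi = -(0.8372 + 1.3987 + 1.7544 - 2.0402 + 1.4375 + 0.2311) = -3.6187
Step 2: Compute augmented objective.
t*f(x) = 8.03*17.79 = 142.8537
Total = 142.8537 - 3.6187 = 139.235


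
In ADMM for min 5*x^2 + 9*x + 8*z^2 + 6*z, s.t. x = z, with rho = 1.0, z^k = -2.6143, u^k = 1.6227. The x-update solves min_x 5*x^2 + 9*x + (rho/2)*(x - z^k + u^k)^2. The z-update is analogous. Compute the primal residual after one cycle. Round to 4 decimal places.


ADMM iteration with rho = 1.0, z^k = -2.6143, u^k = 1.6227
Step 1: x-update.
Minimize 5*x^2 + 9*x + (1.0/2)*(x + 2.6143 + 1.6227)^2
FOC: (2*5 + 1.0)*x = -9 + 1.0*(-2.6143 - 1.6227)
x^{k+1} = -1.2034
Step 2: z-update.
Minimize 8*z^2 + 6*z + (1.0/2)*(-1.2034 - z + 1.6227)^2
FOC: (2*8 + 1.0)*z = -6 + 1.0*(-1.2034 + 1.6227)
z^{k+1} = -0.3283
Step 3: u-update.
u^{k+1} = 1.6227 - 1.2034 + 0.3283 = 0.7476
Step 4: Primal residual = |-1.2034 + 0.3283| = 0.8751


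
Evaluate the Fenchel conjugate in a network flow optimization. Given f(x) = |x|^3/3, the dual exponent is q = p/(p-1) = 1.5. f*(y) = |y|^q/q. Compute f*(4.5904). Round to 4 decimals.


The conjugate exponent q satisfies 1/p + 1/q = 1.
p = 3, so q = 3/(3 - 1) = 1.5
|y|^q = 4.5904^1.5 = 9.835
f*(4.5904) = 9.835 / 1.5 = 6.5567


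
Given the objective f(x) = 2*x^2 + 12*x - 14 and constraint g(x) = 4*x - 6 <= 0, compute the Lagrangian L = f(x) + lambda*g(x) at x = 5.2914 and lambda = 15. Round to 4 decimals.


Step 1: Evaluate f(x).
f(5.2914) = 2*5.2914^2 + 12*5.2914 - 14 = 105.4946
Step 2: Evaluate g(x).
g(5.2914) = 4*5.2914 - 6 = 15.1656
Step 3: Compute Lagrangian.
L = 105.4946 + 15*15.1656 = 332.9786


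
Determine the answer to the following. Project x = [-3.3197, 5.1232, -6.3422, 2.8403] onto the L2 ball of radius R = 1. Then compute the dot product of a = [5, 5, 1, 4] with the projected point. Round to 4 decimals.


Step 1: Compute ||x|| (intermediates to 6 decimals).
||x|| = sqrt((-3.3197)^2 + 5.1232^2 + (-6.3422)^2 + 2.8403^2) = 9.249778
Step 2: Project.
Since ||x|| > R, scale = R/||x|| = 1/9.249778 = 0.108111, proj(x) = scale * x
proj(x) = [-0.358896, 0.553874, -0.685662, 0.307068]
Step 3: Dot product.
a^T * proj(x) = 5*(-0.358896) + 5*0.553874 + 1*(-0.685662) + 4*0.307068 = 1.5175


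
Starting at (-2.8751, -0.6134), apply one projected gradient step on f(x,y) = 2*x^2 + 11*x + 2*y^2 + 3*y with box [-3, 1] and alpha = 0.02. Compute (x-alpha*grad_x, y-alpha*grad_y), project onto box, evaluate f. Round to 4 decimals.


Step 1: Compute gradient at (-2.8751, -0.6134).
grad_x = 2*2*-2.8751 + 11 = -0.5004
grad_y = 2*2*-0.6134 + 3 = 0.5464
Step 2: Gradient step.
x_raw = -2.8751 - 0.02*-0.5004 = -2.8651
y_raw = -0.6134 - 0.02*0.5464 = -0.6243
Step 3: Project onto [-3, 1].
x_proj = clip(-2.8651) = -2.8651
y_proj = clip(-0.6243) = -0.6243
Step 4: Evaluate f.
f(-2.8651, -0.6243) = -16.1919


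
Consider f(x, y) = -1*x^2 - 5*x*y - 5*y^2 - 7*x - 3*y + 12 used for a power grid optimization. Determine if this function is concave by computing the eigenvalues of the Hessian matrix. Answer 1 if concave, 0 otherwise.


The Hessian of f(x,y) = -1*x^2 - 5*x*y - 5*y^2 - 7*x - 3*y + 12 is:
H = [[-2, -5], [-5, -10]]
Trace = -2 - 10 = -12
Determinant = -2*-10 - (-5)^2 = -5
Discriminant = (-12)^2 - 4*-5 = 164.0
Eigenvalues: lambda_1 = -12.4031, lambda_2 = 0.4031
The function is not concave.

0


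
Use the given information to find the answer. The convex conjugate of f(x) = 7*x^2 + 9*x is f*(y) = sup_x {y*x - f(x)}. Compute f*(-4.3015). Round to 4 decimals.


f*(y) = sup_x {y*x - a*x^2 - b*x} = sup_x {(y-b)*x - a*x^2}
FOC: (y - b) - 2a*x = 0 => x* = (y - b)/(2a)
x* = (-4.3015 - 9)/(2*7) = -0.9501
f*(-4.3015) = (y-b)^2/(4a) = (-4.3015 - 9)^2/(4*7)
= 176.9299/28 = 6.3189


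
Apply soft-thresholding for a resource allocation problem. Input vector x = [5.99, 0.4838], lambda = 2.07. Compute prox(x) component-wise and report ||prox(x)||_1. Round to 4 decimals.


Soft-thresholding with lambda = 2.07:
prox(5.99) = sign(5.99)*max(|5.99| - 2.07, 0) = 3.92
prox(0.4838) = sign(0.4838)*max(|0.4838| - 2.07, 0) = 0.0
prox(x) = [3.92, 0.0]
||prox(x)||_1 = 3.92 + 0.0 = 3.92


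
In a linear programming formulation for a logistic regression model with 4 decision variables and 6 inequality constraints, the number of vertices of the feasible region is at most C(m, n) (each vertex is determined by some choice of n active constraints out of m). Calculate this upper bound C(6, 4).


Each vertex corresponds to some choice of n active constraints out of m, so the number of vertices is at most C(m, n) = m! / (n!(m-n)!).
m = 6, n = 4
Numerator: 6 * 5 * 4 * 3
Denominator: 4! = 24
C(6, 4) = 15


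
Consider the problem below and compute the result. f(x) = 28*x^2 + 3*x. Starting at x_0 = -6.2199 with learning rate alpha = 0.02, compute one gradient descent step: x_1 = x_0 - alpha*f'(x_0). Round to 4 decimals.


We compute the gradient at x_0 and apply the update.
f'(x) = 56*x + 3
f'(-6.2199) = 56*-6.2199 + 3 = -345.3144
x_1 = -6.2199 - 0.02*-345.3144 = 0.6864


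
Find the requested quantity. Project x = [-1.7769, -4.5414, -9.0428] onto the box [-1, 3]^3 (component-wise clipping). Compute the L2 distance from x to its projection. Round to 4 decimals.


Project each component onto [-1, 3].
clip(-1.7769) = -1.0, clip(-4.5414) = -1.0, clip(-9.0428) = -1.0
Projection = [-1.0, -1.0, -1.0]
Squared diffs: [0.6036, 12.5415, 64.6866]
Distance = sqrt(77.8317) = 8.8222


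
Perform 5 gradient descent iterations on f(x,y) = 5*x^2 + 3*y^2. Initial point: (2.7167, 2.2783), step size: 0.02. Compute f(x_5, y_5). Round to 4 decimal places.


Gradient descent on f(x,y) = 5*x^2 + 3*y^2.
Starting point: (2.7167, 2.2783), alpha = 0.02
Step 1: grad_x = 2*5*2.7167 = 27.167, grad_y = 2*3*2.2783 = 13.6698
  x_1 = 2.7167 - 0.02*27.167 = 2.1734
  y_1 = 2.2783 - 0.02*13.6698 = 2.0049
Step 2: grad_x = 2*5*2.1734 = 21.7336, grad_y = 2*3*2.0049 = 12.0294
  x_2 = 2.1734 - 0.02*21.7336 = 1.7387
  y_2 = 2.0049 - 0.02*12.0294 = 1.7643
Step 3: grad_x = 2*5*1.7387 = 17.3869, grad_y = 2*3*1.7643 = 10.5859
  x_3 = 1.7387 - 0.02*17.3869 = 1.391
  y_3 = 1.7643 - 0.02*10.5859 = 1.5526
Step 4: grad_x = 2*5*1.391 = 13.9095, grad_y = 2*3*1.5526 = 9.3156
  x_4 = 1.391 - 0.02*13.9095 = 1.1128
  y_4 = 1.5526 - 0.02*9.3156 = 1.3663
Step 5: grad_x = 2*5*1.1128 = 11.1276, grad_y = 2*3*1.3663 = 8.1977
  x_5 = 1.1128 - 0.02*11.1276 = 0.8902
  y_5 = 1.3663 - 0.02*8.1977 = 1.2023
f(0.8902, 1.2023) = 5*0.8902^2 + 3*1.2023^2 = 8.2992


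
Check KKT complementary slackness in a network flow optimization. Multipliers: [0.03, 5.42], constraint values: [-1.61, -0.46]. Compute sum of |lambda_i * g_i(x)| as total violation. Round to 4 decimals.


KKT complementary slackness check:
lambda_1 * g_1 = 0.03 * -1.61 = -0.0483
lambda_2 * g_2 = 5.42 * -0.46 = -2.4932
Total violation = 0.0483 + 2.4932 = 2.5415


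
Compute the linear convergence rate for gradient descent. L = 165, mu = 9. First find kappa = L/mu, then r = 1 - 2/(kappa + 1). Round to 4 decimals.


Step 1: Compute the condition number.
kappa = L/mu = 165/9 = 18.3333
Step 2: Compute the convergence rate.
r = 1 - 2/(kappa + 1) = 1 - 2*mu/(L + mu) = (L - mu)/(L + mu) = 156/174 = 0.8966


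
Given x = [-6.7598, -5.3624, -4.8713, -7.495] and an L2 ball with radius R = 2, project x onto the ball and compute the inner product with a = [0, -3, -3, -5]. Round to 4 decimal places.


Step 1: Compute ||x|| (intermediates to 6 decimals).
||x|| = sqrt((-6.7598)^2 + (-5.3624)^2 + (-4.8713)^2 + (-7.495)^2) = 12.423961
Step 2: Project.
Since ||x|| > R, scale = R/||x|| = 2/12.423961 = 0.160979, proj(x) = scale * x
proj(x) = [-1.088186, -0.863234, -0.784177, -1.206538]
Step 3: Dot product.
a^T * proj(x) = 0*(-1.088186) - 3*(-0.863234) - 3*(-0.784177) - 5*(-1.206538) = 10.9749


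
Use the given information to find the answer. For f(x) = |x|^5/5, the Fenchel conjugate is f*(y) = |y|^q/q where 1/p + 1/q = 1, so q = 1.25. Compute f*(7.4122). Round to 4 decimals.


The conjugate exponent q satisfies 1/p + 1/q = 1.
p = 5, so q = 5/(5 - 1) = 1.25
|y|^q = 7.4122^1.25 = 12.2302
f*(7.4122) = 12.2302 / 1.25 = 9.7842


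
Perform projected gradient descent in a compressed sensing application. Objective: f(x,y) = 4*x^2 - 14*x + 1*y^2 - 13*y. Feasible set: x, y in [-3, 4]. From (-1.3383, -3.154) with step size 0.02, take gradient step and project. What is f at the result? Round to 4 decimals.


Step 1: Compute gradient at (-1.3383, -3.154).
grad_x = 2*4*-1.3383 - 14 = -24.7064
grad_y = 2*1*-3.154 - 13 = -19.308
Step 2: Gradient step.
x_raw = -1.3383 - 0.02*-24.7064 = -0.8442
y_raw = -3.154 - 0.02*-19.308 = -2.7678
Step 3: Project onto [-3, 4].
x_proj = clip(-0.8442) = -0.8442
y_proj = clip(-2.7678) = -2.7678
Step 4: Evaluate f.
f(-0.8442, -2.7678) = 58.3118


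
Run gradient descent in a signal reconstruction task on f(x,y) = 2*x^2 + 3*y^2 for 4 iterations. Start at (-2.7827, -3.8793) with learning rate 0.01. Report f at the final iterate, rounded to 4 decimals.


Gradient descent on f(x,y) = 2*x^2 + 3*y^2.
Starting point: (-2.7827, -3.8793), alpha = 0.01
Step 1: grad_x = 2*2*-2.7827 = -11.1308, grad_y = 2*3*-3.8793 = -23.2758
  x_1 = -2.7827 - 0.01*-11.1308 = -2.6714
  y_1 = -3.8793 - 0.01*-23.2758 = -3.6465
Step 2: grad_x = 2*2*-2.6714 = -10.6856, grad_y = 2*3*-3.6465 = -21.8793
  x_2 = -2.6714 - 0.01*-10.6856 = -2.5645
  y_2 = -3.6465 - 0.01*-21.8793 = -3.4277
Step 3: grad_x = 2*2*-2.5645 = -10.2581, grad_y = 2*3*-3.4277 = -20.5665
  x_3 = -2.5645 - 0.01*-10.2581 = -2.462
  y_3 = -3.4277 - 0.01*-20.5665 = -3.2221
Step 4: grad_x = 2*2*-2.462 = -9.8478, grad_y = 2*3*-3.2221 = -19.3325
  x_4 = -2.462 - 0.01*-9.8478 = -2.3635
  y_4 = -3.2221 - 0.01*-19.3325 = -3.0288
f(-2.3635, -3.0288) = 2*(-2.3635)^2 + 3*(-3.0288)^2 = 38.6922


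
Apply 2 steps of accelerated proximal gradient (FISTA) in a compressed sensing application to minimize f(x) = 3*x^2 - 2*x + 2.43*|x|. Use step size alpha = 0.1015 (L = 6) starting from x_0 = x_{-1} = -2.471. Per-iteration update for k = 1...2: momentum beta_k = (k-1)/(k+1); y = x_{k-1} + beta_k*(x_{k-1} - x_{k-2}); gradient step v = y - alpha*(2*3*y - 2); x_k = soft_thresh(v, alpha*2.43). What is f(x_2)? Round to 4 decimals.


FISTA on f(x) = 3*x^2 - 2*x + 2.43*|x|
L = 6, alpha = 0.1015
Iteration 1: beta = 0.0, y = -2.471 + 0.0*(-2.471 + 2.471) = -2.471
  grad(y) = -16.826, v = y - alpha*grad = -0.7632
  prox(v) = soft_thresh(-0.7632, 0.2466) = -0.5165
Iteration 2: beta = 0.3333, y = -0.5165 + 0.3333*(-0.5165 + 2.471) = 0.135
  grad(y) = -1.1901, v = y - alpha*grad = 0.2558
  prox(v) = soft_thresh(0.2558, 0.2466) = 0.0091
f(x_2) = 3*0.0091^2 - 2*0.0091 + 2.43*|0.0091| = 0.0042


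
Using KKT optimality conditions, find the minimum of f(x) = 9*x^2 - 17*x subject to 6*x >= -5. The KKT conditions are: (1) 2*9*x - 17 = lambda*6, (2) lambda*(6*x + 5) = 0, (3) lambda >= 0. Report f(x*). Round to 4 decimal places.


Step 1: Try lambda = 0 (constraint inactive).
Stationarity: 2*9*x - 17 = 0
x* = 17/(2*9) = 17/18 = 0.9444 (rounded; the exact value 17/18 is used below)
Check constraint: 6*0.9444 = 5.6664 >= -5 -- satisfied.
Step 2: Compute optimal value.
f(x*) = 9*(17/18)^2 - 17*(17/18) = -8.0278
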